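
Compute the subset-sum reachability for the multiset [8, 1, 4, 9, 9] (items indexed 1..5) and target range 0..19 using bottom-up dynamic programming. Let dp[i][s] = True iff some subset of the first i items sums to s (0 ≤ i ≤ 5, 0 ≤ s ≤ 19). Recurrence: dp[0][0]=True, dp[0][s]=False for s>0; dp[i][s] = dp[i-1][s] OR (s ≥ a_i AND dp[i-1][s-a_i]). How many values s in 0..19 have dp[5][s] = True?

13

i\s   0   1   2   3   4   5   6   7   8   9  10  11  12  13  14  15  16  17  18  19
  0   T   F   F   F   F   F   F   F   F   F   F   F   F   F   F   F   F   F   F   F
  1   T   F   F   F   F   F   F   F   T   F   F   F   F   F   F   F   F   F   F   F
  2   T   T   F   F   F   F   F   F   T   T   F   F   F   F   F   F   F   F   F   F
  3   T   T   F   F   T   T   F   F   T   T   F   F   T   T   F   F   F   F   F   F
  4   T   T   F   F   T   T   F   F   T   T   T   F   T   T   T   F   F   T   T   F
  5   T   T   F   F   T   T   F   F   T   T   T   F   T   T   T   F   F   T   T   T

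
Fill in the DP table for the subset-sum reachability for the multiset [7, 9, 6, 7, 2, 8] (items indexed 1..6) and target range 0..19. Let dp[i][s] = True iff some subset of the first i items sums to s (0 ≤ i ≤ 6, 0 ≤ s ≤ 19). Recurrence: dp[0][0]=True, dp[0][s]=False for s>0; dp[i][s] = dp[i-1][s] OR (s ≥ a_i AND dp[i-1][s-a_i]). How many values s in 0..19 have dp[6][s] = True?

15

i\s   0   1   2   3   4   5   6   7   8   9  10  11  12  13  14  15  16  17  18  19
  0   T   F   F   F   F   F   F   F   F   F   F   F   F   F   F   F   F   F   F   F
  1   T   F   F   F   F   F   F   T   F   F   F   F   F   F   F   F   F   F   F   F
  2   T   F   F   F   F   F   F   T   F   T   F   F   F   F   F   F   T   F   F   F
  3   T   F   F   F   F   F   T   T   F   T   F   F   F   T   F   T   T   F   F   F
  4   T   F   F   F   F   F   T   T   F   T   F   F   F   T   T   T   T   F   F   F
  5   T   F   T   F   F   F   T   T   T   T   F   T   F   T   T   T   T   T   T   F
  6   T   F   T   F   F   F   T   T   T   T   T   T   F   T   T   T   T   T   T   T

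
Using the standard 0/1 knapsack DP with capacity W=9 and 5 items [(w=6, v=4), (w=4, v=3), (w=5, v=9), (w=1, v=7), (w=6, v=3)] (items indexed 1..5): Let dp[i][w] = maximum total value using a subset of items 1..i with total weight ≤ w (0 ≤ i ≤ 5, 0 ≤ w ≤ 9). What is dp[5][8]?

16

i\w   0   1   2   3   4   5   6   7   8   9
  0   0   0   0   0   0   0   0   0   0   0
  1   0   0   0   0   0   0   4   4   4   4
  2   0   0   0   0   3   3   4   4   4   4
  3   0   0   0   0   3   9   9   9   9  12
  4   0   7   7   7   7  10  16  16  16  16
  5   0   7   7   7   7  10  16  16  16  16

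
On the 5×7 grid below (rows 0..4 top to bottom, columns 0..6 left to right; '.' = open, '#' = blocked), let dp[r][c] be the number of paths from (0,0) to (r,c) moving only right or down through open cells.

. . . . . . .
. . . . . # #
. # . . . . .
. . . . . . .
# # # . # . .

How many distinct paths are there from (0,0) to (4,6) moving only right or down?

r\c   0   1   2   3   4   5   6
  0   1   1   1   1   1   1   1
  1   1   2   3   4   5   0   0
  2   1   0   3   7  12  12  12
  3   1   1   4  11  23  35  47
  4   0   0   0  11   0  35  82

82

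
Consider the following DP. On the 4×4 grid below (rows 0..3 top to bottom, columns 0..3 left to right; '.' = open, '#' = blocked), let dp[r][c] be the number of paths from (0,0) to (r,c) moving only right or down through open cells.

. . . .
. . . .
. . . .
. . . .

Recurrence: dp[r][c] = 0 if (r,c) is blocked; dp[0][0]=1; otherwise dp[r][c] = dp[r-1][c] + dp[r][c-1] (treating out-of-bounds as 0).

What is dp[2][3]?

10

r\c   0   1   2   3
  0   1   1   1   1
  1   1   2   3   4
  2   1   3   6  10
  3   1   4  10  20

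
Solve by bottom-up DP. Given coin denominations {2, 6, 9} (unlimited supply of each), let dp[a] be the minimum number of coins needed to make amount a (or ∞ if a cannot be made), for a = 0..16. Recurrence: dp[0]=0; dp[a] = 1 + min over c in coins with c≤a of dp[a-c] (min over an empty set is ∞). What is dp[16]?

 a  0  1  2  3  4  5  6  7  8  9 10 11 12 13 14 15 16
dp  0  -  1  -  2  -  1  -  2  1  3  2  2  3  3  2  4
(- denotes ∞ / unreachable)

4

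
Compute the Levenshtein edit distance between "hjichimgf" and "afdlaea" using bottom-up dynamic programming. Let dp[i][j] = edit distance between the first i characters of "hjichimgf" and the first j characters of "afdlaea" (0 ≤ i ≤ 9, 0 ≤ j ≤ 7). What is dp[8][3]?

   ''  a  f  d  l  a  e  a
''  0  1  2  3  4  5  6  7
 h  1  1  2  3  4  5  6  7
 j  2  2  2  3  4  5  6  7
 i  3  3  3  3  4  5  6  7
 c  4  4  4  4  4  5  6  7
 h  5  5  5  5  5  5  6  7
 i  6  6  6  6  6  6  6  7
 m  7  7  7  7  7  7  7  7
 g  8  8  8  8  8  8  8  8
 f  9  9  8  9  9  9  9  9

8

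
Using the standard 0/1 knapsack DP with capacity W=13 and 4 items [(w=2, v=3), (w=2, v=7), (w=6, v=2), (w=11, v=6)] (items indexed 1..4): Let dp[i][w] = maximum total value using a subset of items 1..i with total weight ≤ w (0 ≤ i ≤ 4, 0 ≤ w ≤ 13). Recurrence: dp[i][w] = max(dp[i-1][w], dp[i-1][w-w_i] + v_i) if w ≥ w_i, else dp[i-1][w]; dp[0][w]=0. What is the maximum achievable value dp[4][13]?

13

i\w   0   1   2   3   4   5   6   7   8   9  10  11  12  13
  0   0   0   0   0   0   0   0   0   0   0   0   0   0   0
  1   0   0   3   3   3   3   3   3   3   3   3   3   3   3
  2   0   0   7   7  10  10  10  10  10  10  10  10  10  10
  3   0   0   7   7  10  10  10  10  10  10  12  12  12  12
  4   0   0   7   7  10  10  10  10  10  10  12  12  12  13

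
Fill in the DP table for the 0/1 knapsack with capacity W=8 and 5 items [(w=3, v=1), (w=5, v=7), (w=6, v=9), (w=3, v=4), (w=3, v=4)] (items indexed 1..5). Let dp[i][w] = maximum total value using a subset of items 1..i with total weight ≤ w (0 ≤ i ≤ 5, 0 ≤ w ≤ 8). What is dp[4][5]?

i\w   0   1   2   3   4   5   6   7   8
  0   0   0   0   0   0   0   0   0   0
  1   0   0   0   1   1   1   1   1   1
  2   0   0   0   1   1   7   7   7   8
  3   0   0   0   1   1   7   9   9   9
  4   0   0   0   4   4   7   9   9  11
  5   0   0   0   4   4   7   9   9  11

7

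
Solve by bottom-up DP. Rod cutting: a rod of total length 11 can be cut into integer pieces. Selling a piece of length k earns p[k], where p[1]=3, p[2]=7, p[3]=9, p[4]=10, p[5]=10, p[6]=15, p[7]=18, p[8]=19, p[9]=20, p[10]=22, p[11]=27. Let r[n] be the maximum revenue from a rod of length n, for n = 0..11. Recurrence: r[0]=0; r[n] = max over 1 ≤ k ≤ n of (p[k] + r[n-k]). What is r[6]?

   n    0    1    2    3    4    5    6    7    8    9   10   11
r[n]    0    3    7   10   14   17   21   24   28   31   35   38

21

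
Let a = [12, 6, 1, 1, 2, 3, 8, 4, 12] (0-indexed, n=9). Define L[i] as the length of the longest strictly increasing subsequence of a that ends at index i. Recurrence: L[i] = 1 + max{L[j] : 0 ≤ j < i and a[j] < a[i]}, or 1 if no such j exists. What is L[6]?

   i    0    1    2    3    4    5    6    7    8
a[i]   12    6    1    1    2    3    8    4   12
L[i]    1    1    1    1    2    3    4    4    5

4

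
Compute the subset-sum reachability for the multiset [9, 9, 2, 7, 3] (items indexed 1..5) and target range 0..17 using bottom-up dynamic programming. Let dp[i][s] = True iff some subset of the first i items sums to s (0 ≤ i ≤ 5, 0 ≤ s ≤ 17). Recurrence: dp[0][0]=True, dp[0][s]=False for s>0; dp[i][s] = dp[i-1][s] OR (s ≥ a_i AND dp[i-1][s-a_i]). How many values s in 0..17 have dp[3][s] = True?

4

i\s   0   1   2   3   4   5   6   7   8   9  10  11  12  13  14  15  16  17
  0   T   F   F   F   F   F   F   F   F   F   F   F   F   F   F   F   F   F
  1   T   F   F   F   F   F   F   F   F   T   F   F   F   F   F   F   F   F
  2   T   F   F   F   F   F   F   F   F   T   F   F   F   F   F   F   F   F
  3   T   F   T   F   F   F   F   F   F   T   F   T   F   F   F   F   F   F
  4   T   F   T   F   F   F   F   T   F   T   F   T   F   F   F   F   T   F
  5   T   F   T   T   F   T   F   T   F   T   T   T   T   F   T   F   T   F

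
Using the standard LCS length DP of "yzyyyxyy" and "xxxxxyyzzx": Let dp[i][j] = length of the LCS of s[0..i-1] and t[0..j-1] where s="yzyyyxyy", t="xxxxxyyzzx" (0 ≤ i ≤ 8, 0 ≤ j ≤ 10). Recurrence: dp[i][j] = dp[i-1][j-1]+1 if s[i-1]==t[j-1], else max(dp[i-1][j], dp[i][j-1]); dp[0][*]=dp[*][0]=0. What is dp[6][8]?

   ''  x  x  x  x  x  y  y  z  z  x
''  0  0  0  0  0  0  0  0  0  0  0
 y  0  0  0  0  0  0  1  1  1  1  1
 z  0  0  0  0  0  0  1  1  2  2  2
 y  0  0  0  0  0  0  1  2  2  2  2
 y  0  0  0  0  0  0  1  2  2  2  2
 y  0  0  0  0  0  0  1  2  2  2  2
 x  0  1  1  1  1  1  1  2  2  2  3
 y  0  1  1  1  1  1  2  2  2  2  3
 y  0  1  1  1  1  1  2  3  3  3  3

2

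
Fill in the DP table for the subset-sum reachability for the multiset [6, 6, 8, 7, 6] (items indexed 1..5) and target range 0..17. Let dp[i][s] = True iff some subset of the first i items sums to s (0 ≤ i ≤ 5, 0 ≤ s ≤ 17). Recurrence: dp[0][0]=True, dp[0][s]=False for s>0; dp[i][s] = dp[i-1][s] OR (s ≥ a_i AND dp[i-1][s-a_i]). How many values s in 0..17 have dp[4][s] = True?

i\s   0   1   2   3   4   5   6   7   8   9  10  11  12  13  14  15  16  17
  0   T   F   F   F   F   F   F   F   F   F   F   F   F   F   F   F   F   F
  1   T   F   F   F   F   F   T   F   F   F   F   F   F   F   F   F   F   F
  2   T   F   F   F   F   F   T   F   F   F   F   F   T   F   F   F   F   F
  3   T   F   F   F   F   F   T   F   T   F   F   F   T   F   T   F   F   F
  4   T   F   F   F   F   F   T   T   T   F   F   F   T   T   T   T   F   F
  5   T   F   F   F   F   F   T   T   T   F   F   F   T   T   T   T   F   F

8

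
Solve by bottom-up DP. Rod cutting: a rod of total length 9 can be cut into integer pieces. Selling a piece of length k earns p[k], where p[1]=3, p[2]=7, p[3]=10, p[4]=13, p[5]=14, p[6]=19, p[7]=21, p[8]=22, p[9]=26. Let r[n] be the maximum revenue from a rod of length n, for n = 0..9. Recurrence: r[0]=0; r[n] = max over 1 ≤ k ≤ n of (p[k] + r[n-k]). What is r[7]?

24

   n    0    1    2    3    4    5    6    7    8    9
r[n]    0    3    7   10   14   17   21   24   28   31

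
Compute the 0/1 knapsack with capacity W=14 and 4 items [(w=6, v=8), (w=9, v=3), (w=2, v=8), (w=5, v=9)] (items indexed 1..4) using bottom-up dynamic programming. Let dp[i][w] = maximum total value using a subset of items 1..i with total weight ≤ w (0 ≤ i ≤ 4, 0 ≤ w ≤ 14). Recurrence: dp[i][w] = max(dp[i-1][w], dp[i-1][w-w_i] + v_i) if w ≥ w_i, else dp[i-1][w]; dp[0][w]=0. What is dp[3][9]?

i\w   0   1   2   3   4   5   6   7   8   9  10  11  12  13  14
  0   0   0   0   0   0   0   0   0   0   0   0   0   0   0   0
  1   0   0   0   0   0   0   8   8   8   8   8   8   8   8   8
  2   0   0   0   0   0   0   8   8   8   8   8   8   8   8   8
  3   0   0   8   8   8   8   8   8  16  16  16  16  16  16  16
  4   0   0   8   8   8   9   9  17  17  17  17  17  17  25  25

16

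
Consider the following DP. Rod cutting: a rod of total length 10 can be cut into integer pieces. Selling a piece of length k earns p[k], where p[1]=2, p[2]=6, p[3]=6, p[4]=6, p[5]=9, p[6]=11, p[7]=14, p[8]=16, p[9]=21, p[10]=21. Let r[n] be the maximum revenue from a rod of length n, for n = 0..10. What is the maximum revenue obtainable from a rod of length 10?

   n    0    1    2    3    4    5    6    7    8    9   10
r[n]    0    2    6    8   12   14   18   20   24   26   30

30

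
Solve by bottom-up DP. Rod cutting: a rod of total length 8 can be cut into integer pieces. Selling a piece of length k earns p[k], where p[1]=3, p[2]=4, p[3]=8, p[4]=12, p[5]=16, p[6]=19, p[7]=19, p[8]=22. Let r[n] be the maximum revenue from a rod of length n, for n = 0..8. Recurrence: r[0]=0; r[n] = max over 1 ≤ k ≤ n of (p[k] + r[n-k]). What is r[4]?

12

   n    0    1    2    3    4    5    6    7    8
r[n]    0    3    6    9   12   16   19   22   25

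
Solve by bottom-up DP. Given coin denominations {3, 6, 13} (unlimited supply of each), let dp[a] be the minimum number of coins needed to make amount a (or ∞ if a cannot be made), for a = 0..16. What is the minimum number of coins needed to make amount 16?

2

 a  0  1  2  3  4  5  6  7  8  9 10 11 12 13 14 15 16
dp  0  -  -  1  -  -  1  -  -  2  -  -  2  1  -  3  2
(- denotes ∞ / unreachable)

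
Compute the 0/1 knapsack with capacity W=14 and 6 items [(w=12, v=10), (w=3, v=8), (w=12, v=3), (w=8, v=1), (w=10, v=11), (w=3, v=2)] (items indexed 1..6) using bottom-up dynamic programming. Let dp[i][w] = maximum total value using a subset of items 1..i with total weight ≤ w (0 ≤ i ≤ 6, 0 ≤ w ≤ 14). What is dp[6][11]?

11

i\w   0   1   2   3   4   5   6   7   8   9  10  11  12  13  14
  0   0   0   0   0   0   0   0   0   0   0   0   0   0   0   0
  1   0   0   0   0   0   0   0   0   0   0   0   0  10  10  10
  2   0   0   0   8   8   8   8   8   8   8   8   8  10  10  10
  3   0   0   0   8   8   8   8   8   8   8   8   8  10  10  10
  4   0   0   0   8   8   8   8   8   8   8   8   9  10  10  10
  5   0   0   0   8   8   8   8   8   8   8  11  11  11  19  19
  6   0   0   0   8   8   8  10  10  10  10  11  11  11  19  19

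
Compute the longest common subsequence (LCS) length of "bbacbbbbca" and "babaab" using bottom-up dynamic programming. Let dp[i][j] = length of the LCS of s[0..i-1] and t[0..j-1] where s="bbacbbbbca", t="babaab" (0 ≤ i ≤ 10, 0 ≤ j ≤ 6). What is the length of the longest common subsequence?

4

   ''  b  a  b  a  a  b
''  0  0  0  0  0  0  0
 b  0  1  1  1  1  1  1
 b  0  1  1  2  2  2  2
 a  0  1  2  2  3  3  3
 c  0  1  2  2  3  3  3
 b  0  1  2  3  3  3  4
 b  0  1  2  3  3  3  4
 b  0  1  2  3  3  3  4
 b  0  1  2  3  3  3  4
 c  0  1  2  3  3  3  4
 a  0  1  2  3  4  4  4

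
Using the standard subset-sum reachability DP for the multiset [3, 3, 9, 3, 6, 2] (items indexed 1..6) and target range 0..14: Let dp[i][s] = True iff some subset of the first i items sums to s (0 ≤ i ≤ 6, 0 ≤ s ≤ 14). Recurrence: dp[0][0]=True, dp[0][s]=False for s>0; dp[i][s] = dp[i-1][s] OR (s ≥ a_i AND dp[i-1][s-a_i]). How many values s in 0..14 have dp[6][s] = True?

10

i\s   0   1   2   3   4   5   6   7   8   9  10  11  12  13  14
  0   T   F   F   F   F   F   F   F   F   F   F   F   F   F   F
  1   T   F   F   T   F   F   F   F   F   F   F   F   F   F   F
  2   T   F   F   T   F   F   T   F   F   F   F   F   F   F   F
  3   T   F   F   T   F   F   T   F   F   T   F   F   T   F   F
  4   T   F   F   T   F   F   T   F   F   T   F   F   T   F   F
  5   T   F   F   T   F   F   T   F   F   T   F   F   T   F   F
  6   T   F   T   T   F   T   T   F   T   T   F   T   T   F   T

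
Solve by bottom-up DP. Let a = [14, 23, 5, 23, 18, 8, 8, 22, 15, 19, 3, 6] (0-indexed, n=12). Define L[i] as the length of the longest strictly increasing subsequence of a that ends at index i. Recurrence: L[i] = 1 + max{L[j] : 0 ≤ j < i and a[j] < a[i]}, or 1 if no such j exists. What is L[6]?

   i    0    1    2    3    4    5    6    7    8    9   10   11
a[i]   14   23    5   23   18    8    8   22   15   19    3    6
L[i]    1    2    1    2    2    2    2    3    3    4    1    2

2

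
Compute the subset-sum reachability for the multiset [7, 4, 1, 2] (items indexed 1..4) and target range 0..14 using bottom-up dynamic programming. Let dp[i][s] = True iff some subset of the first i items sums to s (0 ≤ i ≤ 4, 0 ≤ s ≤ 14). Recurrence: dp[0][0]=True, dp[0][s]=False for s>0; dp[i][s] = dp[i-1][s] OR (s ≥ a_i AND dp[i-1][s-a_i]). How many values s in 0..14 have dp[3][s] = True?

8

i\s   0   1   2   3   4   5   6   7   8   9  10  11  12  13  14
  0   T   F   F   F   F   F   F   F   F   F   F   F   F   F   F
  1   T   F   F   F   F   F   F   T   F   F   F   F   F   F   F
  2   T   F   F   F   T   F   F   T   F   F   F   T   F   F   F
  3   T   T   F   F   T   T   F   T   T   F   F   T   T   F   F
  4   T   T   T   T   T   T   T   T   T   T   T   T   T   T   T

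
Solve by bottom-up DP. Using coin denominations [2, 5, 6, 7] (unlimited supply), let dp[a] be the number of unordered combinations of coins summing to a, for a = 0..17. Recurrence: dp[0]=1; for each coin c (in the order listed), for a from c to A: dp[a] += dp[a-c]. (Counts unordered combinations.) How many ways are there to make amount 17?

7

after  coin     0     1     2     3     4     5     6     7     8     9    10    11    12    13    14    15    16    17
          2     1     0     1     0     1     0     1     0     1     0     1     0     1     0     1     0     1     0
          5     1     0     1     0     1     1     1     1     1     1     2     1     2     1     2     2     2     2
          6     1     0     1     0     1     1     2     1     2     1     3     2     4     2     4     3     5     4
          7     1     0     1     0     1     1     2     2     2     2     3     3     5     4     6     5     7     7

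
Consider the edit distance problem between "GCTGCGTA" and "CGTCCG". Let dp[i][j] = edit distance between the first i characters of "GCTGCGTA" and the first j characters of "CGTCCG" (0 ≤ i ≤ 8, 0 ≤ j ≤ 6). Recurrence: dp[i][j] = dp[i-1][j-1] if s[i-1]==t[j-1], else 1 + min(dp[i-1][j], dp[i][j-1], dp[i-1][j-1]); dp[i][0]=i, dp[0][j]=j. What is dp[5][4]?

   ''  C  G  T  C  C  G
''  0  1  2  3  4  5  6
 G  1  1  1  2  3  4  5
 C  2  1  2  2  2  3  4
 T  3  2  2  2  3  3  4
 G  4  3  2  3  3  4  3
 C  5  4  3  3  3  3  4
 G  6  5  4  4  4  4  3
 T  7  6  5  4  5  5  4
 A  8  7  6  5  5  6  5

3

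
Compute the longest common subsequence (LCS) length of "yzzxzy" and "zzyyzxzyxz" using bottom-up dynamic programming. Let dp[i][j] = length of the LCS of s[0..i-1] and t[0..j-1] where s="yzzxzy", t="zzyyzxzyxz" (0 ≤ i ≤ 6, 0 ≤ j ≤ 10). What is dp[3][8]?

   ''  z  z  y  y  z  x  z  y  x  z
''  0  0  0  0  0  0  0  0  0  0  0
 y  0  0  0  1  1  1  1  1  1  1  1
 z  0  1  1  1  1  2  2  2  2  2  2
 z  0  1  2  2  2  2  2  3  3  3  3
 x  0  1  2  2  2  2  3  3  3  4  4
 z  0  1  2  2  2  3  3  4  4  4  5
 y  0  1  2  3  3  3  3  4  5  5  5

3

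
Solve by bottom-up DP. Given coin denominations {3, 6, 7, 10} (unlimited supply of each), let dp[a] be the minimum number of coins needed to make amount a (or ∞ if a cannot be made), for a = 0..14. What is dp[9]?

2

 a  0  1  2  3  4  5  6  7  8  9 10 11 12 13 14
dp  0  -  -  1  -  -  1  1  -  2  1  -  2  2  2
(- denotes ∞ / unreachable)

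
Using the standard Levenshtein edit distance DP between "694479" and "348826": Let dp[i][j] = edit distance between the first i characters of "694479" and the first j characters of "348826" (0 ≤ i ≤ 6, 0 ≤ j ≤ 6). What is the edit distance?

6

   ''  3  4  8  8  2  6
''  0  1  2  3  4  5  6
 6  1  1  2  3  4  5  5
 9  2  2  2  3  4  5  6
 4  3  3  2  3  4  5  6
 4  4  4  3  3  4  5  6
 7  5  5  4  4  4  5  6
 9  6  6  5  5  5  5  6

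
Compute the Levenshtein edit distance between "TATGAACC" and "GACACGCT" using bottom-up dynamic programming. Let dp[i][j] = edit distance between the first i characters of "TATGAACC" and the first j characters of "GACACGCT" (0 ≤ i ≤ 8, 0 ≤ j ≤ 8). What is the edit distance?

6

   ''  G  A  C  A  C  G  C  T
''  0  1  2  3  4  5  6  7  8
 T  1  1  2  3  4  5  6  7  7
 A  2  2  1  2  3  4  5  6  7
 T  3  3  2  2  3  4  5  6  6
 G  4  3  3  3  3  4  4  5  6
 A  5  4  3  4  3  4  5  5  6
 A  6  5  4  4  4  4  5  6  6
 C  7  6  5  4  5  4  5  5  6
 C  8  7  6  5  5  5  5  5  6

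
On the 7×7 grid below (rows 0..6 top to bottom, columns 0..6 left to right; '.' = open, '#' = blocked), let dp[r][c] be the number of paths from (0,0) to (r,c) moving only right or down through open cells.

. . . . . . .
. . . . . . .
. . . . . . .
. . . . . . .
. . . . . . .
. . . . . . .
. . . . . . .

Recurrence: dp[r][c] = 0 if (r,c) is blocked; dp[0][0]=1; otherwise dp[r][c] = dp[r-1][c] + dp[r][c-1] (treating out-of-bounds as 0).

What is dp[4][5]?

126

r\c   0   1   2   3   4   5   6
  0   1   1   1   1   1   1   1
  1   1   2   3   4   5   6   7
  2   1   3   6  10  15  21  28
  3   1   4  10  20  35  56  84
  4   1   5  15  35  70 126 210
  5   1   6  21  56 126 252 462
  6   1   7  28  84 210 462 924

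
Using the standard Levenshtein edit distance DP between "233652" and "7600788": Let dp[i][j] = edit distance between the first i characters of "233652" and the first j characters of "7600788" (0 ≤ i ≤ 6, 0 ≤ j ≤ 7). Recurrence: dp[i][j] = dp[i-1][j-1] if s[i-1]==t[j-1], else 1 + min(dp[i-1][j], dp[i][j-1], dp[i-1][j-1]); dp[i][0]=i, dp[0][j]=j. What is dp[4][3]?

   ''  7  6  0  0  7  8  8
''  0  1  2  3  4  5  6  7
 2  1  1  2  3  4  5  6  7
 3  2  2  2  3  4  5  6  7
 3  3  3  3  3  4  5  6  7
 6  4  4  3  4  4  5  6  7
 5  5  5  4  4  5  5  6  7
 2  6  6  5  5  5  6  6  7

4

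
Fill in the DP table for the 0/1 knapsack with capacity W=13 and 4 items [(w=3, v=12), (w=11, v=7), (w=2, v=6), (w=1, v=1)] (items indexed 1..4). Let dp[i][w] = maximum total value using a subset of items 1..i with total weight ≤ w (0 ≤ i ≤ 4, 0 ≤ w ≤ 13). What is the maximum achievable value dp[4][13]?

i\w   0   1   2   3   4   5   6   7   8   9  10  11  12  13
  0   0   0   0   0   0   0   0   0   0   0   0   0   0   0
  1   0   0   0  12  12  12  12  12  12  12  12  12  12  12
  2   0   0   0  12  12  12  12  12  12  12  12  12  12  12
  3   0   0   6  12  12  18  18  18  18  18  18  18  18  18
  4   0   1   6  12  13  18  19  19  19  19  19  19  19  19

19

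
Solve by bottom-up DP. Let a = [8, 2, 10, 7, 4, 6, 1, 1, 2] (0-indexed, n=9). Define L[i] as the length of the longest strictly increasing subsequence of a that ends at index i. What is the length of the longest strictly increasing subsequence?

   i    0    1    2    3    4    5    6    7    8
a[i]    8    2   10    7    4    6    1    1    2
L[i]    1    1    2    2    2    3    1    1    2

3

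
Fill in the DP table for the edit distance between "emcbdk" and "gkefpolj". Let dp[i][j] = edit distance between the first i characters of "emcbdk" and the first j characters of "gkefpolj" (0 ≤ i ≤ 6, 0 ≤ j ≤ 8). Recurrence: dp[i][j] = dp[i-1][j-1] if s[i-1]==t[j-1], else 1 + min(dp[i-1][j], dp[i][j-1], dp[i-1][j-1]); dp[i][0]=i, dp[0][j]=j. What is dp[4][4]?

4

   ''  g  k  e  f  p  o  l  j
''  0  1  2  3  4  5  6  7  8
 e  1  1  2  2  3  4  5  6  7
 m  2  2  2  3  3  4  5  6  7
 c  3  3  3  3  4  4  5  6  7
 b  4  4  4  4  4  5  5  6  7
 d  5  5  5  5  5  5  6  6  7
 k  6  6  5  6  6  6  6  7  7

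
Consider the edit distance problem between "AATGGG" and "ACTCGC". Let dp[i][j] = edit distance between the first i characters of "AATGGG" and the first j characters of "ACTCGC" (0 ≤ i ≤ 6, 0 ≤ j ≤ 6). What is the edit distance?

3

   ''  A  C  T  C  G  C
''  0  1  2  3  4  5  6
 A  1  0  1  2  3  4  5
 A  2  1  1  2  3  4  5
 T  3  2  2  1  2  3  4
 G  4  3  3  2  2  2  3
 G  5  4  4  3  3  2  3
 G  6  5  5  4  4  3  3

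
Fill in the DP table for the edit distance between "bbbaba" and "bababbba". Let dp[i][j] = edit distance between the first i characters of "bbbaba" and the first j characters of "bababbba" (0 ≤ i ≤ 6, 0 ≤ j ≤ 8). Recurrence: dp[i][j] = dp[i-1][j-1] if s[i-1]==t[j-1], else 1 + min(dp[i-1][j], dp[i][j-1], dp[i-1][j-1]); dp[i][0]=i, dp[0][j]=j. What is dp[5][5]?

   ''  b  a  b  a  b  b  b  a
''  0  1  2  3  4  5  6  7  8
 b  1  0  1  2  3  4  5  6  7
 b  2  1  1  1  2  3  4  5  6
 b  3  2  2  1  2  2  3  4  5
 a  4  3  2  2  1  2  3  4  4
 b  5  4  3  2  2  1  2  3  4
 a  6  5  4  3  2  2  2  3  3

1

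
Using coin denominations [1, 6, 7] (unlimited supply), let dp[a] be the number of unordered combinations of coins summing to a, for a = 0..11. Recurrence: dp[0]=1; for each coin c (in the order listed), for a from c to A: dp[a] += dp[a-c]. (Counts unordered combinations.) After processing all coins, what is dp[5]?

after  coin     0     1     2     3     4     5     6     7     8     9    10    11
          1     1     1     1     1     1     1     1     1     1     1     1     1
          6     1     1     1     1     1     1     2     2     2     2     2     2
          7     1     1     1     1     1     1     2     3     3     3     3     3

1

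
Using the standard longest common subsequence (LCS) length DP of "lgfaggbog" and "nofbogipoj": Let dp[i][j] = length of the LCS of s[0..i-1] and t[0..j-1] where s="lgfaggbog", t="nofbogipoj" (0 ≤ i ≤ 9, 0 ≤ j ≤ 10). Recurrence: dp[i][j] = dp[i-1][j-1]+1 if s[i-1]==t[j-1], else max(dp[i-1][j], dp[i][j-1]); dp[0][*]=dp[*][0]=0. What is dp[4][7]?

   ''  n  o  f  b  o  g  i  p  o  j
''  0  0  0  0  0  0  0  0  0  0  0
 l  0  0  0  0  0  0  0  0  0  0  0
 g  0  0  0  0  0  0  1  1  1  1  1
 f  0  0  0  1  1  1  1  1  1  1  1
 a  0  0  0  1  1  1  1  1  1  1  1
 g  0  0  0  1  1  1  2  2  2  2  2
 g  0  0  0  1  1  1  2  2  2  2  2
 b  0  0  0  1  2  2  2  2  2  2  2
 o  0  0  1  1  2  3  3  3  3  3  3
 g  0  0  1  1  2  3  4  4  4  4  4

1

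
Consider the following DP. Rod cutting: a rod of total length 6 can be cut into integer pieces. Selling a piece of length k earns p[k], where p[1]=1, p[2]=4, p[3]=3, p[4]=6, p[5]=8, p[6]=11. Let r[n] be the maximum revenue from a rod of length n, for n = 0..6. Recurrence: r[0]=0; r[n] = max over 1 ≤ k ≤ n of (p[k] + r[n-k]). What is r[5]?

9

   n    0    1    2    3    4    5    6
r[n]    0    1    4    5    8    9   12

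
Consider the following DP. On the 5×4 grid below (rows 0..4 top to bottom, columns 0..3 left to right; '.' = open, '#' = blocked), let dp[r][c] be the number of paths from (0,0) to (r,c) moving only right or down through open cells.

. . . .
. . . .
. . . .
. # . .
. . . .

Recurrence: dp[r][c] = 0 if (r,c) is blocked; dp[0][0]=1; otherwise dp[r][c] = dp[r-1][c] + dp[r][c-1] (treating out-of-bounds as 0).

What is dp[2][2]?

r\c   0   1   2   3
  0   1   1   1   1
  1   1   2   3   4
  2   1   3   6  10
  3   1   0   6  16
  4   1   1   7  23

6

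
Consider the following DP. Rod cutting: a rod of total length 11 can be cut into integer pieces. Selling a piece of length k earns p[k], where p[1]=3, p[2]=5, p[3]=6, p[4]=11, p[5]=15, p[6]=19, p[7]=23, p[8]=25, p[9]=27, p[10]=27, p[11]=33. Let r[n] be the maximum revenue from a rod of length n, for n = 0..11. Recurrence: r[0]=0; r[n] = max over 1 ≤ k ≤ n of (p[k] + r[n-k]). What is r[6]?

   n    0    1    2    3    4    5    6    7    8    9   10   11
r[n]    0    3    6    9   12   15   19   23   26   29   32   35

19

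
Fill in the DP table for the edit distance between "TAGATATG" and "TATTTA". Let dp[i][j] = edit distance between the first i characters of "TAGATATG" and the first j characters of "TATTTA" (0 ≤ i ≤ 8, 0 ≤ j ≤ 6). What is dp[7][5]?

   ''  T  A  T  T  T  A
''  0  1  2  3  4  5  6
 T  1  0  1  2  3  4  5
 A  2  1  0  1  2  3  4
 G  3  2  1  1  2  3  4
 A  4  3  2  2  2  3  3
 T  5  4  3  2  2  2  3
 A  6  5  4  3  3  3  2
 T  7  6  5  4  3  3  3
 G  8  7  6  5  4  4  4

3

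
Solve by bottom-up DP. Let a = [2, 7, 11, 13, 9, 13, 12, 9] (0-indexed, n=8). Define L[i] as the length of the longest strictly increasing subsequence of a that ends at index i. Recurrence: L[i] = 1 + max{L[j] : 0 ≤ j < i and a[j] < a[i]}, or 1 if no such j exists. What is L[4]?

   i    0    1    2    3    4    5    6    7
a[i]    2    7   11   13    9   13   12    9
L[i]    1    2    3    4    3    4    4    3

3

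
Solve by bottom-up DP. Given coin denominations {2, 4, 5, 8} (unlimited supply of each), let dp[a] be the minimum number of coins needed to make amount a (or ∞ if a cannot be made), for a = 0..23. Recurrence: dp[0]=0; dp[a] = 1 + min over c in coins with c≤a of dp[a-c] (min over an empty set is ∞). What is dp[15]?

3

 a  0  1  2  3  4  5  6  7  8  9 10 11 12 13 14 15 16 17 18 19 20 21 22 23
dp  0  -  1  -  1  1  2  2  1  2  2  3  2  2  3  3  2  3  3  4  3  3  4  4
(- denotes ∞ / unreachable)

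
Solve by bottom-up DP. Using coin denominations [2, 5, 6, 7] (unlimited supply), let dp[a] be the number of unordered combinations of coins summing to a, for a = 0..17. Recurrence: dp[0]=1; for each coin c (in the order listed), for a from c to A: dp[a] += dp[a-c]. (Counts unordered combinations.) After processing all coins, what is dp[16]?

7

after  coin     0     1     2     3     4     5     6     7     8     9    10    11    12    13    14    15    16    17
          2     1     0     1     0     1     0     1     0     1     0     1     0     1     0     1     0     1     0
          5     1     0     1     0     1     1     1     1     1     1     2     1     2     1     2     2     2     2
          6     1     0     1     0     1     1     2     1     2     1     3     2     4     2     4     3     5     4
          7     1     0     1     0     1     1     2     2     2     2     3     3     5     4     6     5     7     7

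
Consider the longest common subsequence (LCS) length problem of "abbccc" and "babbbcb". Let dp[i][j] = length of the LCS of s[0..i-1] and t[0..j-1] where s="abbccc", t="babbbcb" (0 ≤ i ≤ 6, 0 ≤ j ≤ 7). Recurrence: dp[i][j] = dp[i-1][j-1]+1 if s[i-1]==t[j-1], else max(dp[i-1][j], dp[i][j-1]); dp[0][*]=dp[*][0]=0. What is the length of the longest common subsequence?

   ''  b  a  b  b  b  c  b
''  0  0  0  0  0  0  0  0
 a  0  0  1  1  1  1  1  1
 b  0  1  1  2  2  2  2  2
 b  0  1  1  2  3  3  3  3
 c  0  1  1  2  3  3  4  4
 c  0  1  1  2  3  3  4  4
 c  0  1  1  2  3  3  4  4

4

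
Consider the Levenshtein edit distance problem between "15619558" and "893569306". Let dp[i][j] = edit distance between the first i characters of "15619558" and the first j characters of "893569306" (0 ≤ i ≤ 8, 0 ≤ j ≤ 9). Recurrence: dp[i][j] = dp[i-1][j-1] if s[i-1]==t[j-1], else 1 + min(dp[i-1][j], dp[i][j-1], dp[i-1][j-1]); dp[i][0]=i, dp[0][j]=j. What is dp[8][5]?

6

   ''  8  9  3  5  6  9  3  0  6
''  0  1  2  3  4  5  6  7  8  9
 1  1  1  2  3  4  5  6  7  8  9
 5  2  2  2  3  3  4  5  6  7  8
 6  3  3  3  3  4  3  4  5  6  7
 1  4  4  4  4  4  4  4  5  6  7
 9  5  5  4  5  5  5  4  5  6  7
 5  6  6  5  5  5  6  5  5  6  7
 5  7  7  6  6  5  6  6  6  6  7
 8  8  7  7  7  6  6  7  7  7  7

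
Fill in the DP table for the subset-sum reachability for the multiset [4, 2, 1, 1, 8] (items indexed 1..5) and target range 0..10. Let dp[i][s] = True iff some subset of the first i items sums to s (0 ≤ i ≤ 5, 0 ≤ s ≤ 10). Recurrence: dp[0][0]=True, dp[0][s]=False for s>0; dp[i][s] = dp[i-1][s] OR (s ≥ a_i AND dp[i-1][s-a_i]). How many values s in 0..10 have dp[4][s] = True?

9

i\s   0   1   2   3   4   5   6   7   8   9  10
  0   T   F   F   F   F   F   F   F   F   F   F
  1   T   F   F   F   T   F   F   F   F   F   F
  2   T   F   T   F   T   F   T   F   F   F   F
  3   T   T   T   T   T   T   T   T   F   F   F
  4   T   T   T   T   T   T   T   T   T   F   F
  5   T   T   T   T   T   T   T   T   T   T   T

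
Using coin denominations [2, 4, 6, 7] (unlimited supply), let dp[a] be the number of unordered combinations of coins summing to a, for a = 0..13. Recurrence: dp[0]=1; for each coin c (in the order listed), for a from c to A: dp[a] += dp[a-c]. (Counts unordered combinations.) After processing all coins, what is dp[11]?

after  coin     0     1     2     3     4     5     6     7     8     9    10    11    12    13
          2     1     0     1     0     1     0     1     0     1     0     1     0     1     0
          4     1     0     1     0     2     0     2     0     3     0     3     0     4     0
          6     1     0     1     0     2     0     3     0     4     0     5     0     7     0
          7     1     0     1     0     2     0     3     1     4     1     5     2     7     3

2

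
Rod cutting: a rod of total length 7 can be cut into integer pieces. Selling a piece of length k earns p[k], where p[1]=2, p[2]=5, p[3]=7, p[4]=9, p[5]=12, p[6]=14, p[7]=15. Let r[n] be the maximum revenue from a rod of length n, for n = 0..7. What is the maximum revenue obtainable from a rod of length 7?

   n    0    1    2    3    4    5    6    7
r[n]    0    2    5    7   10   12   15   17

17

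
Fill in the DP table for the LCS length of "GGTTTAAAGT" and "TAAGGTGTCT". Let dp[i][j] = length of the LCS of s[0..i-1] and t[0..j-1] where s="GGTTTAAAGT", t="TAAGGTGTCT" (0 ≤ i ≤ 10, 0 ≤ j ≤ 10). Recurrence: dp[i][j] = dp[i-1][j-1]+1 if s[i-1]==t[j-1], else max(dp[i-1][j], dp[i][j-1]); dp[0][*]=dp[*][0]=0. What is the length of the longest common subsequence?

5

   ''  T  A  A  G  G  T  G  T  C  T
''  0  0  0  0  0  0  0  0  0  0  0
 G  0  0  0  0  1  1  1  1  1  1  1
 G  0  0  0  0  1  2  2  2  2  2  2
 T  0  1  1  1  1  2  3  3  3  3  3
 T  0  1  1  1  1  2  3  3  4  4  4
 T  0  1  1  1  1  2  3  3  4  4  5
 A  0  1  2  2  2  2  3  3  4  4  5
 A  0  1  2  3  3  3  3  3  4  4  5
 A  0  1  2  3  3  3  3  3  4  4  5
 G  0  1  2  3  4  4  4  4  4  4  5
 T  0  1  2  3  4  4  5  5  5  5  5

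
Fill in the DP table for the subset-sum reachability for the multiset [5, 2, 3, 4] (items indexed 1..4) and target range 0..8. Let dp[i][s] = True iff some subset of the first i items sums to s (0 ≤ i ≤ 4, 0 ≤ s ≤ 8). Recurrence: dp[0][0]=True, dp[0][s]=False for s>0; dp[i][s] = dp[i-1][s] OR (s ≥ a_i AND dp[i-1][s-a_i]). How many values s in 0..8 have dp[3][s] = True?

6

i\s   0   1   2   3   4   5   6   7   8
  0   T   F   F   F   F   F   F   F   F
  1   T   F   F   F   F   T   F   F   F
  2   T   F   T   F   F   T   F   T   F
  3   T   F   T   T   F   T   F   T   T
  4   T   F   T   T   T   T   T   T   T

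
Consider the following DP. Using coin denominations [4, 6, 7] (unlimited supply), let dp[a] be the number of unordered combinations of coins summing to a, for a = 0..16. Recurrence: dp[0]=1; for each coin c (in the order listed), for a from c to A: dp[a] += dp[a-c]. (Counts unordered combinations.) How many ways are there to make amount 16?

2

after  coin     0     1     2     3     4     5     6     7     8     9    10    11    12    13    14    15    16
          4     1     0     0     0     1     0     0     0     1     0     0     0     1     0     0     0     1
          6     1     0     0     0     1     0     1     0     1     0     1     0     2     0     1     0     2
          7     1     0     0     0     1     0     1     1     1     0     1     1     2     1     2     1     2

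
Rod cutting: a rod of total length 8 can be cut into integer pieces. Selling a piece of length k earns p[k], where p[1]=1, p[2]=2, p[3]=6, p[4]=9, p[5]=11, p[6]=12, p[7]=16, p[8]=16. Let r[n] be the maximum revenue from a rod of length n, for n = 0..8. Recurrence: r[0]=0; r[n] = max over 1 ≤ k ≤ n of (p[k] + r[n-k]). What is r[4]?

   n    0    1    2    3    4    5    6    7    8
r[n]    0    1    2    6    9   11   12   16   18

9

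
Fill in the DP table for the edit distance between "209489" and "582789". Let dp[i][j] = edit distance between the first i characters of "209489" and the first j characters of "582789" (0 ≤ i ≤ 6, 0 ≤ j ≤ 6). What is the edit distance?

4

   ''  5  8  2  7  8  9
''  0  1  2  3  4  5  6
 2  1  1  2  2  3  4  5
 0  2  2  2  3  3  4  5
 9  3  3  3  3  4  4  4
 4  4  4  4  4  4  5  5
 8  5  5  4  5  5  4  5
 9  6  6  5  5  6  5  4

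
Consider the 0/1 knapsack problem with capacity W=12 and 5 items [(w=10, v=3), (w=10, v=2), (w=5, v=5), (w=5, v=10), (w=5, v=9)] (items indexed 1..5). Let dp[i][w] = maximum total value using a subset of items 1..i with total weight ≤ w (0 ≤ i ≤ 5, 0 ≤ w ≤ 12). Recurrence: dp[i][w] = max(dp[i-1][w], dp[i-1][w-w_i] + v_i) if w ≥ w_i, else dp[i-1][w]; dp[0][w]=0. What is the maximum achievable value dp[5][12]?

19

i\w   0   1   2   3   4   5   6   7   8   9  10  11  12
  0   0   0   0   0   0   0   0   0   0   0   0   0   0
  1   0   0   0   0   0   0   0   0   0   0   3   3   3
  2   0   0   0   0   0   0   0   0   0   0   3   3   3
  3   0   0   0   0   0   5   5   5   5   5   5   5   5
  4   0   0   0   0   0  10  10  10  10  10  15  15  15
  5   0   0   0   0   0  10  10  10  10  10  19  19  19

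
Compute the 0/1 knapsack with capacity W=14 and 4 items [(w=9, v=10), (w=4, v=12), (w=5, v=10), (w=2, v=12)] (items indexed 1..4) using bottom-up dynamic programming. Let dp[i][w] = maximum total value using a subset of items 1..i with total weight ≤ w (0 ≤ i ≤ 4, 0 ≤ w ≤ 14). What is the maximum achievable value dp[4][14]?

34

i\w   0   1   2   3   4   5   6   7   8   9  10  11  12  13  14
  0   0   0   0   0   0   0   0   0   0   0   0   0   0   0   0
  1   0   0   0   0   0   0   0   0   0  10  10  10  10  10  10
  2   0   0   0   0  12  12  12  12  12  12  12  12  12  22  22
  3   0   0   0   0  12  12  12  12  12  22  22  22  22  22  22
  4   0   0  12  12  12  12  24  24  24  24  24  34  34  34  34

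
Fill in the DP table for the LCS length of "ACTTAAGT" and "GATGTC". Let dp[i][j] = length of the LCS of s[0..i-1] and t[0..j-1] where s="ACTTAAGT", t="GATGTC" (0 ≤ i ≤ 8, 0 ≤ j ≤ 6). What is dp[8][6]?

4

   ''  G  A  T  G  T  C
''  0  0  0  0  0  0  0
 A  0  0  1  1  1  1  1
 C  0  0  1  1  1  1  2
 T  0  0  1  2  2  2  2
 T  0  0  1  2  2  3  3
 A  0  0  1  2  2  3  3
 A  0  0  1  2  2  3  3
 G  0  1  1  2  3  3  3
 T  0  1  1  2  3  4  4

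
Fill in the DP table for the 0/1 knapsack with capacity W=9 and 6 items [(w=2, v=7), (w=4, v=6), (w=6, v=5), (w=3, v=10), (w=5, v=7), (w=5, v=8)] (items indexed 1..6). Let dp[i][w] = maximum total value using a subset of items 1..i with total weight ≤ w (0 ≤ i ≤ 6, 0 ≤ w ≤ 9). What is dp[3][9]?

i\w   0   1   2   3   4   5   6   7   8   9
  0   0   0   0   0   0   0   0   0   0   0
  1   0   0   7   7   7   7   7   7   7   7
  2   0   0   7   7   7   7  13  13  13  13
  3   0   0   7   7   7   7  13  13  13  13
  4   0   0   7  10  10  17  17  17  17  23
  5   0   0   7  10  10  17  17  17  17  23
  6   0   0   7  10  10  17  17  17  18  23

13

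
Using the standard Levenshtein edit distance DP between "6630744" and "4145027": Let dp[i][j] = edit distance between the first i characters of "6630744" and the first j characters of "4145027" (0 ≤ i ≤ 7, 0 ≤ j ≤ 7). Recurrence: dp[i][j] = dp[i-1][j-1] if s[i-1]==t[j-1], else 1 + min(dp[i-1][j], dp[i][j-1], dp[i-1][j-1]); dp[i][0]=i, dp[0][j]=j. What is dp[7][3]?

6

   ''  4  1  4  5  0  2  7
''  0  1  2  3  4  5  6  7
 6  1  1  2  3  4  5  6  7
 6  2  2  2  3  4  5  6  7
 3  3  3  3  3  4  5  6  7
 0  4  4  4  4  4  4  5  6
 7  5  5  5  5  5  5  5  5
 4  6  5  6  5  6  6  6  6
 4  7  6  6  6  6  7  7  7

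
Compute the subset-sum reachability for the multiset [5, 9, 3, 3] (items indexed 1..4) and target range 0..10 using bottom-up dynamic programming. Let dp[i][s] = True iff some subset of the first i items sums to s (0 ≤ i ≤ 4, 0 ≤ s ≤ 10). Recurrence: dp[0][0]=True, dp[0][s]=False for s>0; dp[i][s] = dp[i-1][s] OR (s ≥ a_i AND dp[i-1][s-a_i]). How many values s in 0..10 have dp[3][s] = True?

5

i\s   0   1   2   3   4   5   6   7   8   9  10
  0   T   F   F   F   F   F   F   F   F   F   F
  1   T   F   F   F   F   T   F   F   F   F   F
  2   T   F   F   F   F   T   F   F   F   T   F
  3   T   F   F   T   F   T   F   F   T   T   F
  4   T   F   F   T   F   T   T   F   T   T   F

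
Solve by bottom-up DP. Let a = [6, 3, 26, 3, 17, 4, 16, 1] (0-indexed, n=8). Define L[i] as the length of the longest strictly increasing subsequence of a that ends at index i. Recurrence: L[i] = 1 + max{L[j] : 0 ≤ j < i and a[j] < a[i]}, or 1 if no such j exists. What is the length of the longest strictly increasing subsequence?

   i    0    1    2    3    4    5    6    7
a[i]    6    3   26    3   17    4   16    1
L[i]    1    1    2    1    2    2    3    1

3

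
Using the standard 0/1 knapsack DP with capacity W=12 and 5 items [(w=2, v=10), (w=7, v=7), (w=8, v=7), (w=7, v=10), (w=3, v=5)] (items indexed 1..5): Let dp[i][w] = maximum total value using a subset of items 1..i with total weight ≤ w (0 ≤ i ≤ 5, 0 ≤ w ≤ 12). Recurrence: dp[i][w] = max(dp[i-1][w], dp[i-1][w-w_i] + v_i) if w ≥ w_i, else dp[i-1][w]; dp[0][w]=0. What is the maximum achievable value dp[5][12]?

i\w   0   1   2   3   4   5   6   7   8   9  10  11  12
  0   0   0   0   0   0   0   0   0   0   0   0   0   0
  1   0   0  10  10  10  10  10  10  10  10  10  10  10
  2   0   0  10  10  10  10  10  10  10  17  17  17  17
  3   0   0  10  10  10  10  10  10  10  17  17  17  17
  4   0   0  10  10  10  10  10  10  10  20  20  20  20
  5   0   0  10  10  10  15  15  15  15  20  20  20  25

25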